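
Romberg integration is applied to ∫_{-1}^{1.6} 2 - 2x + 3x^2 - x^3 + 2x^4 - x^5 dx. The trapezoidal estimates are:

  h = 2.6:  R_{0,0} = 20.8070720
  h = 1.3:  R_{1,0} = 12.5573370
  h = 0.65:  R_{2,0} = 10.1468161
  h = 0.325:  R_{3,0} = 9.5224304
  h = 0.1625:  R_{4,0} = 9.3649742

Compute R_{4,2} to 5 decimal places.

9.31237

Richardson extrapolation on the trapezoidal column (denominator 4−1=3):
R_{3,1} = (4·9.5224304 − 10.1468161) / 3 = 9.3143018
R_{4,1} = (4·9.3649742 − 9.5224304) / 3 = 9.3124888
R_{4,2} = (16·9.3124888 − 9.3143018) / 15 = 9.3123679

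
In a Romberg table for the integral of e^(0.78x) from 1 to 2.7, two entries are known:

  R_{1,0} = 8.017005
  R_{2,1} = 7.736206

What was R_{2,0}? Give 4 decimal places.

7.8064

From R_{2,1} = (4·R_{2,0} − R_{1,0})/3, solve for R_{2,0}:
4·R_{2,0} = 3·7.736206 + 8.017005 = 31.225623
R_{2,0} = 7.806406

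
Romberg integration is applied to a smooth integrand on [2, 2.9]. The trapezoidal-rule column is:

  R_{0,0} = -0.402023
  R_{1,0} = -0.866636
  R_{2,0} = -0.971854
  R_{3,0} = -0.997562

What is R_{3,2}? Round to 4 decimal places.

-1.0061

Richardson extrapolation on the trapezoidal column (denominator 4−1=3):
R_{2,1} = (4·(-0.971854) − (-0.866636)) / 3 = -1.006927
R_{3,1} = -0.997562 + (-0.997562 − (-0.971854))/3 = -1.006131
R_{3,2} = (16·(-1.006131) − (-1.006927)) / 15 = -1.006078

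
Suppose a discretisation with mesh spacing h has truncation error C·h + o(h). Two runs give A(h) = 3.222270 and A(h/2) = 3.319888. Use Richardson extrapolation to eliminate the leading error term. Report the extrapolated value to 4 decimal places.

The leading error scales as h; refining by a factor of 2 reduces it by 2^1 = 2.
Extrapolated value = (2·A(h/2) − A(h)) / (2 − 1)
= (2·3.319888 − 3.222270) / 1
= 3.417506 / 1 = 3.417506

3.4175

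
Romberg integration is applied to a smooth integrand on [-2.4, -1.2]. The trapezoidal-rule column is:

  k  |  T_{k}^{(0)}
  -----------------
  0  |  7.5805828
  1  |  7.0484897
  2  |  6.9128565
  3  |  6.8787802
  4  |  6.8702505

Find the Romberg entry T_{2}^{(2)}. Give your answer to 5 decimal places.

Richardson extrapolation on the trapezoidal column (denominator 4−1=3):
T_{1}^{(1)} = 7.0484897 + (7.0484897 − 7.5805828)/3 = 6.8711253
T_{2}^{(1)} = (4·6.9128565 − 7.0484897) / 3 = 6.8676454
T_{2}^{(2)} = 6.8676454 + (6.8676454 − 6.8711253)/15 = 6.8674134
(Column j=1 coincides with Simpson's rule on the same nodes.)

6.86741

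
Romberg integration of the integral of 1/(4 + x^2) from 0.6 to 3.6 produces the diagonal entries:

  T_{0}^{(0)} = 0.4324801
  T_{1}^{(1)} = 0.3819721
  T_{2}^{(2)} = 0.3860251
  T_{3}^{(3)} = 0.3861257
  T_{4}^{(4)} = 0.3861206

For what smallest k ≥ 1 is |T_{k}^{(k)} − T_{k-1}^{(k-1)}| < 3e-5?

k = 4

|T_{1}^{(1)} − T_{0}^{(0)}| = 0.0505080 ≥ 3e-5
|T_{2}^{(2)} − T_{1}^{(1)}| = 0.0040530 ≥ 3e-5
|T_{3}^{(3)} − T_{2}^{(2)}| = 0.0001006 ≥ 3e-5
|T_{4}^{(4)} − T_{3}^{(3)}| = 0.0000051 < 3e-5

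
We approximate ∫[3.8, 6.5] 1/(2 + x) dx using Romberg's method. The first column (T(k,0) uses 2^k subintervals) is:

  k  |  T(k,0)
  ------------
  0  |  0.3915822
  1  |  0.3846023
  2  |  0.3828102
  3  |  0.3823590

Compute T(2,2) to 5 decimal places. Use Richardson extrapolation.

0.38221

Richardson extrapolation on the trapezoidal column (denominator 4−1=3):
T(1,1) = (4·0.3846023 − 0.3915822) / 3 = 0.3822757
T(2,1) = 0.3828102 + (0.3828102 − 0.3846023)/3 = 0.3822128
T(2,2) = 0.3822128 + (0.3822128 − 0.3822757)/15 = 0.3822086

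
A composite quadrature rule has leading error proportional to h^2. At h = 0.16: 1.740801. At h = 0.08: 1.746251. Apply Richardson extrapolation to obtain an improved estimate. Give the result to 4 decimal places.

Extrapolated value = (4·A(h/2) − A(h)) / (4 − 1)
= (4·1.746251 − 1.740801) / 3
= 5.244203 / 3 = 1.748068

1.7481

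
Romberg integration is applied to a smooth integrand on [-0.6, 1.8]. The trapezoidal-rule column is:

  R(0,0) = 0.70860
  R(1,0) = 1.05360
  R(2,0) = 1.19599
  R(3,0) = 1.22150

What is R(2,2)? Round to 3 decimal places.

R(1,1) = 1.05360 + (1.05360 − 0.70860)/3 = 1.16860
R(2,1) = (4·1.19599 − 1.05360) / 3 = 1.24345
R(2,2) = (16·1.24345 − 1.16860) / 15 = 1.24844
(Column j=1 coincides with Simpson's rule on the same nodes.)

1.248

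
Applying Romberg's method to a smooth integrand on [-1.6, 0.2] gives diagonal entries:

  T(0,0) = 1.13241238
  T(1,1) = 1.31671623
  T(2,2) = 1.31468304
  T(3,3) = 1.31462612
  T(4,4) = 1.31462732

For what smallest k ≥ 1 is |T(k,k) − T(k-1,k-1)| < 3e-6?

|T(1,1) − T(0,0)| = 0.18430385 ≥ 3e-6
|T(2,2) − T(1,1)| = 0.00203319 ≥ 3e-6
|T(3,3) − T(2,2)| = 0.00005692 ≥ 3e-6
|T(4,4) − T(3,3)| = 0.00000120 < 3e-6

k = 4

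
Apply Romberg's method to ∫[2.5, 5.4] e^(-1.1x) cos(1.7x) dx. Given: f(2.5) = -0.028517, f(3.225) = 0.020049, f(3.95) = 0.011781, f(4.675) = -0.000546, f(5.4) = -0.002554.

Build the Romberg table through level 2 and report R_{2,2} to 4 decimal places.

R_{0,0} (trapezoid, 1 panel, h=2.9000): -0.045053
R_{1,0} (trapezoid, 2 panels, h=1.4500): -0.005444
R_{2,0} (trapezoid, 4 panels, h=0.7250): 0.011418
R_{1,1} = -0.005444 + (-0.005444 − (-0.045053))/3 = 0.007759
R_{2,1} = 0.011418 + (0.011418 − (-0.005444))/3 = 0.017039
R_{2,2} = 0.017039 + (0.017039 − 0.007759)/15 = 0.017658

0.0177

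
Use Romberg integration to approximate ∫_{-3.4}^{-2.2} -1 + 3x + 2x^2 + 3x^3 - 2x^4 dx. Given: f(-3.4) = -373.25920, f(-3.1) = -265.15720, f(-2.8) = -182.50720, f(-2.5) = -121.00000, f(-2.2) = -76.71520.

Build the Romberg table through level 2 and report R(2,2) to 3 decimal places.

R(0,0) (trapezoid, 1 panel, h=1.2000): -269.98464
R(1,0) (trapezoid, 2 panels, h=0.6000): -244.49664
R(2,0) (trapezoid, 4 panels, h=0.3000): -238.09548
R(1,1) = -244.49664 + (-244.49664 − (-269.98464))/3 = -236.00064
R(2,1) = -238.09548 + (-238.09548 − (-244.49664))/3 = -235.96176
R(2,2) = -235.96176 + (-235.96176 − (-236.00064))/15 = -235.95917

-235.959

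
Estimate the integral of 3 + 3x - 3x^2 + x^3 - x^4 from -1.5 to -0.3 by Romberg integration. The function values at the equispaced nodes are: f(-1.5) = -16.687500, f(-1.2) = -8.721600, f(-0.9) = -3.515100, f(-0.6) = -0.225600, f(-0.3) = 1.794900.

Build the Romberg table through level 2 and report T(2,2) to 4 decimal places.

T(0,0) (trapezoid, 1 panel, h=1.2000): -8.935560
T(1,0) (trapezoid, 2 panels, h=0.6000): -6.576840
T(2,0) (trapezoid, 4 panels, h=0.3000): -5.972580
T(1,1) = -6.576840 + (-6.576840 − (-8.935560))/3 = -5.790600
T(2,1) = -5.972580 + (-5.972580 − (-6.576840))/3 = -5.771160
T(2,2) = -5.771160 + (-5.771160 − (-5.790600))/15 = -5.769864

-5.7699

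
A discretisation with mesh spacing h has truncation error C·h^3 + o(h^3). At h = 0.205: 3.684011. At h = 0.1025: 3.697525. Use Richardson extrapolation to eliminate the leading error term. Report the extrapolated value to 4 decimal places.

3.6995

Extrapolated value = (8·A(h/2) − A(h)) / (8 − 1)
= (8·3.697525 − 3.684011) / 7
= 25.896189 / 7 = 3.699456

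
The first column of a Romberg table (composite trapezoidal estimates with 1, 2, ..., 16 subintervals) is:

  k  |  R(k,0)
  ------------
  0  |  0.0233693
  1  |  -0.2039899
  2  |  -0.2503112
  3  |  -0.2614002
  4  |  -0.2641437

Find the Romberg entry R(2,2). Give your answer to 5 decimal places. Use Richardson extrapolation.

Richardson extrapolation on the trapezoidal column (denominator 4−1=3):
R(1,1) = -0.2039899 + (-0.2039899 − 0.0233693)/3 = -0.2797763
R(2,1) = -0.2503112 + (-0.2503112 − (-0.2039899))/3 = -0.2657516
R(2,2) = -0.2657516 + (-0.2657516 − (-0.2797763))/15 = -0.2648166

-0.26482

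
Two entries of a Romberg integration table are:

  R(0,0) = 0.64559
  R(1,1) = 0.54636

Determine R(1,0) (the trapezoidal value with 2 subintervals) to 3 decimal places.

From R(1,1) = (4·R(1,0) − R(0,0))/3, solve for R(1,0):
4·R(1,0) = 3·0.54636 + 0.64559 = 2.28467
R(1,0) = 0.57117

0.571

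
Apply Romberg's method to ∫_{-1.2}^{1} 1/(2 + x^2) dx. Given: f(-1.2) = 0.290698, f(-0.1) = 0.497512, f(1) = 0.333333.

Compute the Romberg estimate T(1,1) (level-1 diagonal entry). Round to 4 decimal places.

T(0,0) (trapezoid, 1 panel, h=2.2000): 0.686434
T(1,0) (trapezoid, 2 panels, h=1.1000): 0.890480
T(1,1) = 0.890480 + (0.890480 − 0.686434)/3 = 0.958495

0.9585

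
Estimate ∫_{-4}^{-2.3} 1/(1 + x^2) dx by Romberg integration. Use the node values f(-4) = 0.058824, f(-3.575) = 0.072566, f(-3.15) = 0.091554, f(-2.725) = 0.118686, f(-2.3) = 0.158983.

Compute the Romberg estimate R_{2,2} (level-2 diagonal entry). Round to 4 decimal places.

R_{0,0} (trapezoid, 1 panel, h=1.7000): 0.185136
R_{1,0} (trapezoid, 2 panels, h=0.8500): 0.170389
R_{2,0} (trapezoid, 4 panels, h=0.4250): 0.166477
R_{1,1} = 0.170389 + (0.170389 − 0.185136)/3 = 0.165473
R_{2,1} = 0.166477 + (0.166477 − 0.170389)/3 = 0.165173
R_{2,2} = 0.165173 + (0.165173 − 0.165473)/15 = 0.165153

0.1652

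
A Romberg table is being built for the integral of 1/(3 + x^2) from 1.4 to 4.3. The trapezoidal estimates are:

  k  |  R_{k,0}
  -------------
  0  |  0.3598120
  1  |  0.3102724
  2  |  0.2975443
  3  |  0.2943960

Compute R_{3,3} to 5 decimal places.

Richardson extrapolation on the trapezoidal column (denominator 4−1=3):
R_{1,1} = 0.3102724 + (0.3102724 − 0.3598120)/3 = 0.2937592
R_{2,1} = (4·0.2975443 − 0.3102724) / 3 = 0.2933016
R_{3,1} = 0.2943960 + (0.2943960 − 0.2975443)/3 = 0.2933466
R_{2,2} = 0.2933016 + (0.2933016 − 0.2937592)/15 = 0.2932711
R_{3,2} = 0.2933466 + (0.2933466 − 0.2933016)/15 = 0.2933496
R_{3,3} = (64·0.2933496 − 0.2932711) / 63 = 0.2933508

0.29335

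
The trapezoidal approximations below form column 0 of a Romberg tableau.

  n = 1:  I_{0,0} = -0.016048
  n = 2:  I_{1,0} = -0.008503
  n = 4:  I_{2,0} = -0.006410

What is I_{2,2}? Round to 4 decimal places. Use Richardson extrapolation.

I_{1,1} = -0.008503 + (-0.008503 − (-0.016048))/3 = -0.005988
I_{2,1} = -0.006410 + (-0.006410 − (-0.008503))/3 = -0.005712
I_{2,2} = (16·(-0.005712) − (-0.005988)) / 15 = -0.005694

-0.0057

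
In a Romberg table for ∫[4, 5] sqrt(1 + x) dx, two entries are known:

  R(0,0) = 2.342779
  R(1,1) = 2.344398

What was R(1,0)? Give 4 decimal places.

From R(1,1) = (4·R(1,0) − R(0,0))/3, solve for R(1,0):
4·R(1,0) = 3·2.344398 + 2.342779 = 9.375973
R(1,0) = 2.343993

2.3440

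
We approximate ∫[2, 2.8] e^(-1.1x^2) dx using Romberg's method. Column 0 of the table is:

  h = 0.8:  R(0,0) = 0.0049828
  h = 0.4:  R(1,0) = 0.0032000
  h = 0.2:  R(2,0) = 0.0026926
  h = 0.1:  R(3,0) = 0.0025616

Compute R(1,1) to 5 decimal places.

R(1,1) = 0.0032000 + (0.0032000 − 0.0049828)/3 = 0.0026057

0.00261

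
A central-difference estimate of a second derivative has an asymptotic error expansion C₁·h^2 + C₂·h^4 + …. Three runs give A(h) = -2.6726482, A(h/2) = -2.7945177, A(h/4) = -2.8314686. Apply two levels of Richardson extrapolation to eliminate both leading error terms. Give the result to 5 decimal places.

First eliminate the h^2 term (factor 2^2 = 4):
  B₁ = (4·(-2.7945177) − (-2.6726482))/3 = -2.8351409
  B₂ = (4·(-2.8314686) − (-2.7945177))/3 = -2.8437856
Then eliminate the h^4 term (factor 2^4 = 16):
  (16·(-2.8437856) − (-2.8351409))/15 = -2.8443619

-2.84436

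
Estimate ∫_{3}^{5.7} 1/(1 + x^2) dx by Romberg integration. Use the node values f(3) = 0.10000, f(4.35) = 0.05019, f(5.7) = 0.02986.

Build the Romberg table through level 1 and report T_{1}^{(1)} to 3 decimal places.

0.149

T_{0}^{(0)} (trapezoid, 1 panel, h=2.7000): 0.17531
T_{1}^{(0)} (trapezoid, 2 panels, h=1.3500): 0.15541
T_{1}^{(1)} = 0.15541 + (0.15541 − 0.17531)/3 = 0.14878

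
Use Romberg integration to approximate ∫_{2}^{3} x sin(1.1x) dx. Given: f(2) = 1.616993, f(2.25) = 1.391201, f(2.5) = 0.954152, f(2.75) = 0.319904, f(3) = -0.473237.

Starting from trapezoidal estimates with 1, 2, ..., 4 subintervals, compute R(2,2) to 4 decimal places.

0.8246

R(0,0) (trapezoid, 1 panel, h=1.0000): 0.571878
R(1,0) (trapezoid, 2 panels, h=0.5000): 0.763015
R(2,0) (trapezoid, 4 panels, h=0.2500): 0.809284
R(1,1) = 0.763015 + (0.763015 − 0.571878)/3 = 0.826727
R(2,1) = 0.809284 + (0.809284 − 0.763015)/3 = 0.824707
R(2,2) = 0.824707 + (0.824707 − 0.826727)/15 = 0.824572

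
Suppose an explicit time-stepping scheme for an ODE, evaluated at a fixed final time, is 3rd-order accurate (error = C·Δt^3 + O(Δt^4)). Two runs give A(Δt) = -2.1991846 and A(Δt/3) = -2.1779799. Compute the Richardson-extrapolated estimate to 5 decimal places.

Extrapolated value = (27·A(Δt/3) − A(Δt)) / (27 − 1)
= (27·(-2.1779799) − (-2.1991846)) / 26
= -56.6062727 / 26 = -2.1771643

-2.17716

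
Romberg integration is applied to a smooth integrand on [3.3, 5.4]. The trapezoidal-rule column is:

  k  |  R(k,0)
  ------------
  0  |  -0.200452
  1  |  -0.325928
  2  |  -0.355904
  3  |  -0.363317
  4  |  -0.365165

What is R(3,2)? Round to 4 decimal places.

-0.3658

Richardson extrapolation on the trapezoidal column (denominator 4−1=3):
R(2,1) = -0.355904 + (-0.355904 − (-0.325928))/3 = -0.365896
R(3,1) = (4·(-0.363317) − (-0.355904)) / 3 = -0.365788
R(3,2) = -0.365788 + (-0.365788 − (-0.365896))/15 = -0.365781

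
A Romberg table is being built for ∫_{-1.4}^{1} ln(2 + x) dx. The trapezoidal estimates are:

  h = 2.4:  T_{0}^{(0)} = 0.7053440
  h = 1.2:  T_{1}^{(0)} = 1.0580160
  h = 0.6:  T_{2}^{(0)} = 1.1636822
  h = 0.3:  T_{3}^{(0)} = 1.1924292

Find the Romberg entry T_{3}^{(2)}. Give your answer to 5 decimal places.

T_{2}^{(1)} = (4·1.1636822 − 1.0580160) / 3 = 1.1989043
T_{3}^{(1)} = 1.1924292 + (1.1924292 − 1.1636822)/3 = 1.2020115
T_{3}^{(2)} = (16·1.2020115 − 1.1989043) / 15 = 1.2022186

1.20222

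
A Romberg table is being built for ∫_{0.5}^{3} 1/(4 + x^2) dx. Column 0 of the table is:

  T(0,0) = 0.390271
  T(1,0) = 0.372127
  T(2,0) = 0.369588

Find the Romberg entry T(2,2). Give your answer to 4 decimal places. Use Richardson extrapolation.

0.3689

T(1,1) = (4·0.372127 − 0.390271) / 3 = 0.366079
T(2,1) = 0.369588 + (0.369588 − 0.372127)/3 = 0.368742
T(2,2) = (16·0.368742 − 0.366079) / 15 = 0.368920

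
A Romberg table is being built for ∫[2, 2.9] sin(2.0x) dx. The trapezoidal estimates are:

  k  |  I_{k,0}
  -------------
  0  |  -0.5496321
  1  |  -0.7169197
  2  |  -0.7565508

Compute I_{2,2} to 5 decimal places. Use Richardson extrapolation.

-0.76957

Richardson extrapolation on the trapezoidal column (denominator 4−1=3):
I_{1,1} = -0.7169197 + (-0.7169197 − (-0.5496321))/3 = -0.7726822
I_{2,1} = -0.7565508 + (-0.7565508 − (-0.7169197))/3 = -0.7697612
I_{2,2} = (16·(-0.7697612) − (-0.7726822)) / 15 = -0.7695665
(Column j=1 coincides with Simpson's rule on the same nodes.)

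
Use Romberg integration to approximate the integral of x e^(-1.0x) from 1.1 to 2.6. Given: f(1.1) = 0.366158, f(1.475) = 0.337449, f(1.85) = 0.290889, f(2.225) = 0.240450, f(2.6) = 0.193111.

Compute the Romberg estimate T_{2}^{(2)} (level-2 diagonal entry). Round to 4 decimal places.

T_{0}^{(0)} (trapezoid, 1 panel, h=1.5000): 0.419452
T_{1}^{(0)} (trapezoid, 2 panels, h=0.7500): 0.427893
T_{2}^{(0)} (trapezoid, 4 panels, h=0.3750): 0.430658
T_{1}^{(1)} = 0.427893 + (0.427893 − 0.419452)/3 = 0.430707
T_{2}^{(1)} = 0.430658 + (0.430658 − 0.427893)/3 = 0.431580
T_{2}^{(2)} = 0.431580 + (0.431580 − 0.430707)/15 = 0.431638

0.4316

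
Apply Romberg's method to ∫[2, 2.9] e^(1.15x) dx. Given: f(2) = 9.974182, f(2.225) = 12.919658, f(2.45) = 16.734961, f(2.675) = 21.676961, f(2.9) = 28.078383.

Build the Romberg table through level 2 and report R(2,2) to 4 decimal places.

15.7428

R(0,0) (trapezoid, 1 panel, h=0.9000): 17.123654
R(1,0) (trapezoid, 2 panels, h=0.4500): 16.092560
R(2,0) (trapezoid, 4 panels, h=0.2250): 15.830519
R(1,1) = 16.092560 + (16.092560 − 17.123654)/3 = 15.748862
R(2,1) = 15.830519 + (15.830519 − 16.092560)/3 = 15.743172
R(2,2) = 15.743172 + (15.743172 − 15.748862)/15 = 15.742793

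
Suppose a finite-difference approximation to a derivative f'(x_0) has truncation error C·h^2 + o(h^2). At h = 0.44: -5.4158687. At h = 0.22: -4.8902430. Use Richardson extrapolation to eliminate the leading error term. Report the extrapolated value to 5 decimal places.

Extrapolated value = (4·A(h/2) − A(h)) / (4 − 1)
= (4·(-4.8902430) − (-5.4158687)) / 3
= -14.1451033 / 3 = -4.7150344

-4.71503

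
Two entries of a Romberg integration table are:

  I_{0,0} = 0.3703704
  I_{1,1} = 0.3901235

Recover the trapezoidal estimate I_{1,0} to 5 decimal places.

0.38519

From I_{1,1} = (4·I_{1,0} − I_{0,0})/3, solve for I_{1,0}:
4·I_{1,0} = 3·0.3901235 + 0.3703704 = 1.5407409
I_{1,0} = 0.3851852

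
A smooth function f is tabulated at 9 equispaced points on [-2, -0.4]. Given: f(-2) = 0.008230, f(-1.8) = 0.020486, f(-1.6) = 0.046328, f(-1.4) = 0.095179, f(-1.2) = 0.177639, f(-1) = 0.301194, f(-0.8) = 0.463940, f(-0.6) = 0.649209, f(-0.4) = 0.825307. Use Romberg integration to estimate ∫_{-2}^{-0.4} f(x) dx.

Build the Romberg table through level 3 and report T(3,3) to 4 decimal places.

T(0,0) (trapezoid, 1 panel, h=1.6000): 0.666830
T(1,0) (trapezoid, 2 panels, h=0.8000): 0.475526
T(2,0) (trapezoid, 4 panels, h=0.4000): 0.441870
T(3,0) (trapezoid, 8 panels, h=0.2000): 0.434149
T(1,1) = 0.475526 + (0.475526 − 0.666830)/3 = 0.411758
T(2,1) = 0.441870 + (0.441870 − 0.475526)/3 = 0.430651
T(3,1) = 0.434149 + (0.434149 − 0.441870)/3 = 0.431575
T(2,2) = 0.430651 + (0.430651 − 0.411758)/15 = 0.431911
T(3,2) = 0.431575 + (0.431575 − 0.430651)/15 = 0.431637
T(3,3) = 0.431637 + (0.431637 − 0.431911)/63 = 0.431633

0.4316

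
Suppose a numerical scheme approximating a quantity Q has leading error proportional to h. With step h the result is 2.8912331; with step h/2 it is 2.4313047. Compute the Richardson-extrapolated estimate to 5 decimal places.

The leading error scales as h; refining by a factor of 2 reduces it by 2^1 = 2.
Extrapolated value = (2·A(h/2) − A(h)) / (2 − 1)
= (2·2.4313047 − 2.8912331) / 1
= 1.9713763 / 1 = 1.9713763

1.97138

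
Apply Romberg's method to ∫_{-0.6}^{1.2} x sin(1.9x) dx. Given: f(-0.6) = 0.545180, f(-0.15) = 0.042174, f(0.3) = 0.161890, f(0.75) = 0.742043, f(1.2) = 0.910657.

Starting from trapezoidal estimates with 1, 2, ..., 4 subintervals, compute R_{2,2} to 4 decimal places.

0.7446

R_{0,0} (trapezoid, 1 panel, h=1.8000): 1.310253
R_{1,0} (trapezoid, 2 panels, h=0.9000): 0.800828
R_{2,0} (trapezoid, 4 panels, h=0.4500): 0.753311
R_{1,1} = 0.800828 + (0.800828 − 1.310253)/3 = 0.631020
R_{2,1} = 0.753311 + (0.753311 − 0.800828)/3 = 0.737472
R_{2,2} = 0.737472 + (0.737472 − 0.631020)/15 = 0.744569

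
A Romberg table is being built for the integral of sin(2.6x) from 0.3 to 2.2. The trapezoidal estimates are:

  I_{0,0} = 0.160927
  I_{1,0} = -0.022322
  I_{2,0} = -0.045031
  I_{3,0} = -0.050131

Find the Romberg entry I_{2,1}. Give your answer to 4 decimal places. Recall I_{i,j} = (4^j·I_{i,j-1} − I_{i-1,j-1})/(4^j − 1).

Richardson extrapolation on the trapezoidal column (denominator 4−1=3):
I_{2,1} = (4·(-0.045031) − (-0.022322)) / 3 = -0.052601
(Column j=1 coincides with Simpson's rule on the same nodes.)

-0.0526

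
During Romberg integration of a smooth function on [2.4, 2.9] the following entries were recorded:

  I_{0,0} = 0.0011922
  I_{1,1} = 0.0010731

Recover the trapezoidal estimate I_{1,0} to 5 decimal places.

From I_{1,1} = (4·I_{1,0} − I_{0,0})/3, solve for I_{1,0}:
4·I_{1,0} = 3·0.0010731 + 0.0011922 = 0.0044115
I_{1,0} = 0.0011029

0.00110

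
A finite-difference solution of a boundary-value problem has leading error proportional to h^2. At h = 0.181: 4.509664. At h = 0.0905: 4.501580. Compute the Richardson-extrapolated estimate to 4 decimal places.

4.4989

Extrapolated value = (4·A(h/2) − A(h)) / (4 − 1)
= (4·4.501580 − 4.509664) / 3
= 13.496656 / 3 = 4.498885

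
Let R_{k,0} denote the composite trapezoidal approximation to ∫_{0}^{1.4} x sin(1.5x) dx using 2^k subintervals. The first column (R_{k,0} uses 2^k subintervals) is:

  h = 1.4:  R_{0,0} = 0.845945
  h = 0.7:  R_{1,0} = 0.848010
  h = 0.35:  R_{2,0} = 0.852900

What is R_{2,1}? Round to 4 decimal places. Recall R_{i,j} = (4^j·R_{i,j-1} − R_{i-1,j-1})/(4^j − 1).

0.8545

R_{2,1} = (4·0.852900 − 0.848010) / 3 = 0.854530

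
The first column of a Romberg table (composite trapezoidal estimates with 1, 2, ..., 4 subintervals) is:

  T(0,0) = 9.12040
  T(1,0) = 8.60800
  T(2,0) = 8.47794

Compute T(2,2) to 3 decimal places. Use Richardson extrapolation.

T(1,1) = (4·8.60800 − 9.12040) / 3 = 8.43720
T(2,1) = 8.47794 + (8.47794 − 8.60800)/3 = 8.43459
T(2,2) = 8.43459 + (8.43459 − 8.43720)/15 = 8.43442
(Column j=1 coincides with Simpson's rule on the same nodes.)

8.434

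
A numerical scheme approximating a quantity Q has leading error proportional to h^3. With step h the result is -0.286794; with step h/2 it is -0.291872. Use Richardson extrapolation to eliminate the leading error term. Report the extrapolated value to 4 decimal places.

-0.2926

The leading error scales as h^3; refining by a factor of 2 reduces it by 2^3 = 8.
Extrapolated value = (8·A(h/2) − A(h)) / (8 − 1)
= (8·(-0.291872) − (-0.286794)) / 7
= -2.048182 / 7 = -0.292597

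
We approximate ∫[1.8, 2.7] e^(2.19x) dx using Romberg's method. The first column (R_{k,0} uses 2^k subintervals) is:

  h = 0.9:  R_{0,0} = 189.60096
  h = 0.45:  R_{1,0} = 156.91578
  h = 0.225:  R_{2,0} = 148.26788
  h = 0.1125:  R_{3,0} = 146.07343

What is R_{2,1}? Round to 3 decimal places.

145.385

Richardson extrapolation on the trapezoidal column (denominator 4−1=3):
R_{2,1} = (4·148.26788 − 156.91578) / 3 = 145.38525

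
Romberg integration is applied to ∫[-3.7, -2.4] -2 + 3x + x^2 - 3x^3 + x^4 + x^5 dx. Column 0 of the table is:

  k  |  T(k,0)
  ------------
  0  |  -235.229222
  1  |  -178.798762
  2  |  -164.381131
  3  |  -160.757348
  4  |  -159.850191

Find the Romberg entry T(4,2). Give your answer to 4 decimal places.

Richardson extrapolation on the trapezoidal column (denominator 4−1=3):
T(3,1) = -160.757348 + (-160.757348 − (-164.381131))/3 = -159.549420
T(4,1) = (4·(-159.850191) − (-160.757348)) / 3 = -159.547805
T(4,2) = -159.547805 + (-159.547805 − (-159.549420))/15 = -159.547697

-159.5477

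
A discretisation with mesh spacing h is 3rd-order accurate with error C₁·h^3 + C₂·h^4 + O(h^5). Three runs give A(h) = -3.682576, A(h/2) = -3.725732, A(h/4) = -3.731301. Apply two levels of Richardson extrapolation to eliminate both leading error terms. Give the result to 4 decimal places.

-3.7321

First eliminate the h^3 term (factor 2^3 = 8):
  B₁ = (8·(-3.725732) − (-3.682576))/7 = -3.731897
  B₂ = (8·(-3.731301) − (-3.725732))/7 = -3.732097
Then eliminate the h^4 term (factor 2^4 = 16):
  (16·(-3.732097) − (-3.731897))/15 = -3.732110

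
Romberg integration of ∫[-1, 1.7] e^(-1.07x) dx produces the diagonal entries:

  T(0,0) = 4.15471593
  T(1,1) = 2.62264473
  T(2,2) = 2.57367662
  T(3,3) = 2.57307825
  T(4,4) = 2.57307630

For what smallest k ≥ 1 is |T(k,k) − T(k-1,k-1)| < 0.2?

k = 2

|T(1,1) − T(0,0)| = 1.53207120 ≥ 0.2
|T(2,2) − T(1,1)| = 0.04896811 < 0.2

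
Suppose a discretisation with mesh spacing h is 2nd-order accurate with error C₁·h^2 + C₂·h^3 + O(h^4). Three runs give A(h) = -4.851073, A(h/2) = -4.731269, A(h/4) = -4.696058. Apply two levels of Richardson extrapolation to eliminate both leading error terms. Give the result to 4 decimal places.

First eliminate the h^2 term (factor 2^2 = 4):
  B₁ = (4·(-4.731269) − (-4.851073))/3 = -4.691334
  B₂ = (4·(-4.696058) − (-4.731269))/3 = -4.684321
Then eliminate the h^3 term (factor 2^3 = 8):
  (8·(-4.684321) − (-4.691334))/7 = -4.683319

-4.6833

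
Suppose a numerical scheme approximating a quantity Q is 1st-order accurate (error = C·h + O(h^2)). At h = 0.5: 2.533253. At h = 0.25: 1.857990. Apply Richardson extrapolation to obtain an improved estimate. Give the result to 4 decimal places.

1.1827

The leading error scales as h; refining by a factor of 2 reduces it by 2^1 = 2.
Extrapolated value = (2·A(h/2) − A(h)) / (2 − 1)
= (2·1.857990 − 2.533253) / 1
= 1.182727 / 1 = 1.182727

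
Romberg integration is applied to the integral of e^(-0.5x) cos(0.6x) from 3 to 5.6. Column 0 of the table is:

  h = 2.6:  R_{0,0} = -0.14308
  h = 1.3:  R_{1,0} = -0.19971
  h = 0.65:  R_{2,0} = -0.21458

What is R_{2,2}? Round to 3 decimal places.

Richardson extrapolation on the trapezoidal column (denominator 4−1=3):
R_{1,1} = -0.19971 + (-0.19971 − (-0.14308))/3 = -0.21859
R_{2,1} = (4·(-0.21458) − (-0.19971)) / 3 = -0.21954
R_{2,2} = -0.21954 + (-0.21954 − (-0.21859))/15 = -0.21960

-0.220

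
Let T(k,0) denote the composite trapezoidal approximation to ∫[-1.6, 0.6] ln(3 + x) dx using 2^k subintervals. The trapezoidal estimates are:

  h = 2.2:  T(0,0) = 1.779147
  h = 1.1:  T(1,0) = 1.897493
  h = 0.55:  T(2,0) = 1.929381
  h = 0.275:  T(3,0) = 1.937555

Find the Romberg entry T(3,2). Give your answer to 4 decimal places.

1.9403

T(2,1) = (4·1.929381 − 1.897493) / 3 = 1.940010
T(3,1) = 1.937555 + (1.937555 − 1.929381)/3 = 1.940280
T(3,2) = 1.940280 + (1.940280 − 1.940010)/15 = 1.940298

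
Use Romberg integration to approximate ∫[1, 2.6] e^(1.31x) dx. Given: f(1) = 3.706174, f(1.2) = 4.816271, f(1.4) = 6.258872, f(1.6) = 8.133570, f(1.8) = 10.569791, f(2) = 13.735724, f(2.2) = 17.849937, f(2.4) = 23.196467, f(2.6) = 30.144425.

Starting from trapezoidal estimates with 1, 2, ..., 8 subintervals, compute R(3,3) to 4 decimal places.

20.1819

R(0,0) (trapezoid, 1 panel, h=1.6000): 27.080479
R(1,0) (trapezoid, 2 panels, h=0.8000): 21.996072
R(2,0) (trapezoid, 4 panels, h=0.4000): 20.641560
R(3,0) (trapezoid, 8 panels, h=0.2000): 20.297186
R(1,1) = 21.996072 + (21.996072 − 27.080479)/3 = 20.301270
R(2,1) = 20.641560 + (20.641560 − 21.996072)/3 = 20.190056
R(3,1) = 20.297186 + (20.297186 − 20.641560)/3 = 20.182395
R(2,2) = 20.190056 + (20.190056 − 20.301270)/15 = 20.182642
R(3,2) = 20.182395 + (20.182395 − 20.190056)/15 = 20.181884
R(3,3) = 20.181884 + (20.181884 − 20.182642)/63 = 20.181872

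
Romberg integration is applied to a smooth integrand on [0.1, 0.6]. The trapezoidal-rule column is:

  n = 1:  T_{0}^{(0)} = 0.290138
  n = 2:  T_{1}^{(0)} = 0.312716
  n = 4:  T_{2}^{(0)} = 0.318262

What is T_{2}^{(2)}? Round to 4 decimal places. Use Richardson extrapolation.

0.3201

Richardson extrapolation on the trapezoidal column (denominator 4−1=3):
T_{1}^{(1)} = (4·0.312716 − 0.290138) / 3 = 0.320242
T_{2}^{(1)} = 0.318262 + (0.318262 − 0.312716)/3 = 0.320111
T_{2}^{(2)} = (16·0.320111 − 0.320242) / 15 = 0.320102
(Column j=1 coincides with Simpson's rule on the same nodes.)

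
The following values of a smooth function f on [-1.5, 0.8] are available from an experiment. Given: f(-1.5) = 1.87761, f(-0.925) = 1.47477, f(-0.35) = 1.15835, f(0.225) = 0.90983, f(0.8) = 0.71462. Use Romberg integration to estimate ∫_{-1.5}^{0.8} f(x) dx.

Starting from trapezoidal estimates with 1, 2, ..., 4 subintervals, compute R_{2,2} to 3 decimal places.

2.769

R_{0,0} (trapezoid, 1 panel, h=2.3000): 2.98106
R_{1,0} (trapezoid, 2 panels, h=1.1500): 2.82263
R_{2,0} (trapezoid, 4 panels, h=0.5750): 2.78246
R_{1,1} = 2.82263 + (2.82263 − 2.98106)/3 = 2.76982
R_{2,1} = 2.78246 + (2.78246 − 2.82263)/3 = 2.76907
R_{2,2} = 2.76907 + (2.76907 − 2.76982)/15 = 2.76902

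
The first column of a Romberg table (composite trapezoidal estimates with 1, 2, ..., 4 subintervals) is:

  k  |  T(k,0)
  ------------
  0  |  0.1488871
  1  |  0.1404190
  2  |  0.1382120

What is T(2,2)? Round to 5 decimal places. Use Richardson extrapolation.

0.13747

T(1,1) = (4·0.1404190 − 0.1488871) / 3 = 0.1375963
T(2,1) = (4·0.1382120 − 0.1404190) / 3 = 0.1374763
T(2,2) = 0.1374763 + (0.1374763 − 0.1375963)/15 = 0.1374683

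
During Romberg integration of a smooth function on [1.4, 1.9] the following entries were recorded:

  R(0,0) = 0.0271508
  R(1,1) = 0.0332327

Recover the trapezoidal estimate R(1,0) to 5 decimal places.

0.03171

From R(1,1) = (4·R(1,0) − R(0,0))/3, solve for R(1,0):
4·R(1,0) = 3·0.0332327 + 0.0271508 = 0.1268489
R(1,0) = 0.0317122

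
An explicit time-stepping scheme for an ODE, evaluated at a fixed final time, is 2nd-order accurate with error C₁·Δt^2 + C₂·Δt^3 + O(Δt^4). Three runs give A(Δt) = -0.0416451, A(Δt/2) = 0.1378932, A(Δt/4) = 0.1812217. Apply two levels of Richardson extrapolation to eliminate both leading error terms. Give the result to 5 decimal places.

First eliminate the Δt^2 term (factor 2^2 = 4):
  B₁ = (4·0.1378932 − (-0.0416451))/3 = 0.1977393
  B₂ = (4·0.1812217 − 0.1378932)/3 = 0.1956645
Then eliminate the Δt^3 term (factor 2^3 = 8):
  (8·0.1956645 − 0.1977393)/7 = 0.1953681

0.19537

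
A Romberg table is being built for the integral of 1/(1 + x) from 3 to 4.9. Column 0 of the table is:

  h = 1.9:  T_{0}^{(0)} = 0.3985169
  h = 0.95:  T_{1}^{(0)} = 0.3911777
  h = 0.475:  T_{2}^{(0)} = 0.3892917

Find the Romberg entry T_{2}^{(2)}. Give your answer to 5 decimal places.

0.38866

T_{1}^{(1)} = (4·0.3911777 − 0.3985169) / 3 = 0.3887313
T_{2}^{(1)} = 0.3892917 + (0.3892917 − 0.3911777)/3 = 0.3886630
T_{2}^{(2)} = 0.3886630 + (0.3886630 − 0.3887313)/15 = 0.3886584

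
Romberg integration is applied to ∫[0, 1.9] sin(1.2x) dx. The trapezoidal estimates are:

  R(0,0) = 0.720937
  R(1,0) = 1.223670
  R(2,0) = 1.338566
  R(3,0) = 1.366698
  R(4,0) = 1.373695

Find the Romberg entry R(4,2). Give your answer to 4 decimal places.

1.3760

Richardson extrapolation on the trapezoidal column (denominator 4−1=3):
R(3,1) = 1.366698 + (1.366698 − 1.338566)/3 = 1.376075
R(4,1) = 1.373695 + (1.373695 − 1.366698)/3 = 1.376027
R(4,2) = (16·1.376027 − 1.376075) / 15 = 1.376024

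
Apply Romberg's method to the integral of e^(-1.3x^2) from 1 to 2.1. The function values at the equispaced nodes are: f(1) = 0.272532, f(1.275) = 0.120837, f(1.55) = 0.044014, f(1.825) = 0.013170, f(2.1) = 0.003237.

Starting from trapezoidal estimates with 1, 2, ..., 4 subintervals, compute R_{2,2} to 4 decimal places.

R_{0,0} (trapezoid, 1 panel, h=1.1000): 0.151673
R_{1,0} (trapezoid, 2 panels, h=0.5500): 0.100044
R_{2,0} (trapezoid, 4 panels, h=0.2750): 0.086874
R_{1,1} = 0.100044 + (0.100044 − 0.151673)/3 = 0.082834
R_{2,1} = 0.086874 + (0.086874 − 0.100044)/3 = 0.082484
R_{2,2} = 0.082484 + (0.082484 − 0.082834)/15 = 0.082461

0.0825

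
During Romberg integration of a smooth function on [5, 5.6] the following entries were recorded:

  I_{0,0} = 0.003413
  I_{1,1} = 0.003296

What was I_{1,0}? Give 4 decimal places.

From I_{1,1} = (4·I_{1,0} − I_{0,0})/3, solve for I_{1,0}:
4·I_{1,0} = 3·0.003296 + 0.003413 = 0.013301
I_{1,0} = 0.003325

0.0033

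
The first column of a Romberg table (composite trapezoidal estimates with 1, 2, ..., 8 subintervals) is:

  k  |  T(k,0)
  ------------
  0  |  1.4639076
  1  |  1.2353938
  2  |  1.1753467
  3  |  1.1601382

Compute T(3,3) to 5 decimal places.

Richardson extrapolation on the trapezoidal column (denominator 4−1=3):
T(1,1) = (4·1.2353938 − 1.4639076) / 3 = 1.1592225
T(2,1) = (4·1.1753467 − 1.2353938) / 3 = 1.1553310
T(3,1) = (4·1.1601382 − 1.1753467) / 3 = 1.1550687
T(2,2) = 1.1553310 + (1.1553310 − 1.1592225)/15 = 1.1550716
T(3,2) = 1.1550687 + (1.1550687 − 1.1553310)/15 = 1.1550512
T(3,3) = (64·1.1550512 − 1.1550716) / 63 = 1.1550509

1.15505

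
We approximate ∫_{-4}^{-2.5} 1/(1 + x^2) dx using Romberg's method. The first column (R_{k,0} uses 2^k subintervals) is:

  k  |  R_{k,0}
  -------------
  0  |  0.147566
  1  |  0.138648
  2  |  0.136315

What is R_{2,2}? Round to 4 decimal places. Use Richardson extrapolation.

0.1355

Richardson extrapolation on the trapezoidal column (denominator 4−1=3):
R_{1,1} = 0.138648 + (0.138648 − 0.147566)/3 = 0.135675
R_{2,1} = (4·0.136315 − 0.138648) / 3 = 0.135537
R_{2,2} = 0.135537 + (0.135537 − 0.135675)/15 = 0.135528
(Column j=1 coincides with Simpson's rule on the same nodes.)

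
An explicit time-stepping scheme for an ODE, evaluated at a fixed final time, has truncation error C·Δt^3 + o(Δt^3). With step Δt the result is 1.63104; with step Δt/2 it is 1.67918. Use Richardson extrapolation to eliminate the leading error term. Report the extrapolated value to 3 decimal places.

1.686

The leading error scales as Δt^3; refining by a factor of 2 reduces it by 2^3 = 8.
Extrapolated value = (8·A(Δt/2) − A(Δt)) / (8 − 1)
= (8·1.67918 − 1.63104) / 7
= 11.80240 / 7 = 1.68606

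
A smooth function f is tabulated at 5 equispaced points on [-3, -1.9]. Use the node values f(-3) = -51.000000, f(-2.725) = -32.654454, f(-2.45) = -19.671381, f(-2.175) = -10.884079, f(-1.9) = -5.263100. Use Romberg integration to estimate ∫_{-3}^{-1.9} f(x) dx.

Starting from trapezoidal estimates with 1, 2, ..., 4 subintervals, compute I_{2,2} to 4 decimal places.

-24.7272

I_{0,0} (trapezoid, 1 panel, h=1.1000): -30.944705
I_{1,0} (trapezoid, 2 panels, h=0.5500): -26.291612
I_{2,0} (trapezoid, 4 panels, h=0.2750): -25.118903
I_{1,1} = -26.291612 + (-26.291612 − (-30.944705))/3 = -24.740581
I_{2,1} = -25.118903 + (-25.118903 − (-26.291612))/3 = -24.728000
I_{2,2} = -24.728000 + (-24.728000 − (-24.740581))/15 = -24.727161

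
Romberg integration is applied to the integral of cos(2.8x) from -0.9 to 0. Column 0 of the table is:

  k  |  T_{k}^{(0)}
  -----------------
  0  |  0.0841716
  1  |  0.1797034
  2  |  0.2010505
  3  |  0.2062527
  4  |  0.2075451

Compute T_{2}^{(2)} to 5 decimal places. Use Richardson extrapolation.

T_{1}^{(1)} = (4·0.1797034 − 0.0841716) / 3 = 0.2115473
T_{2}^{(1)} = 0.2010505 + (0.2010505 − 0.1797034)/3 = 0.2081662
T_{2}^{(2)} = (16·0.2081662 − 0.2115473) / 15 = 0.2079408

0.20794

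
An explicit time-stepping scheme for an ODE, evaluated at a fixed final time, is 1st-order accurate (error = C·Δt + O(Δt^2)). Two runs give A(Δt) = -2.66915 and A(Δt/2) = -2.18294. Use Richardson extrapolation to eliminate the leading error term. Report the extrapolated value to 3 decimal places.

-1.697

The leading error scales as Δt; refining by a factor of 2 reduces it by 2^1 = 2.
Extrapolated value = (2·A(Δt/2) − A(Δt)) / (2 − 1)
= (2·(-2.18294) − (-2.66915)) / 1
= -1.69673 / 1 = -1.69673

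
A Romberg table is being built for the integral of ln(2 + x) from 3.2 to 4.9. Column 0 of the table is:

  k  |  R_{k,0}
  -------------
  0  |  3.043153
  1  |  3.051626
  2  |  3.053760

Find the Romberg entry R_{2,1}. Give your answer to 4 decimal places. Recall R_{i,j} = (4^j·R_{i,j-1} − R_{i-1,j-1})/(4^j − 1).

Richardson extrapolation on the trapezoidal column (denominator 4−1=3):
R_{2,1} = (4·3.053760 − 3.051626) / 3 = 3.054471

3.0545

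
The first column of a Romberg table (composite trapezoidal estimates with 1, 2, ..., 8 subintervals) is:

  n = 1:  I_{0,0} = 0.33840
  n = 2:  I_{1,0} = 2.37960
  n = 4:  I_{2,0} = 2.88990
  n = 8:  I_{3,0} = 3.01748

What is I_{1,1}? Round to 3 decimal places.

3.060

I_{1,1} = 2.37960 + (2.37960 − 0.33840)/3 = 3.06000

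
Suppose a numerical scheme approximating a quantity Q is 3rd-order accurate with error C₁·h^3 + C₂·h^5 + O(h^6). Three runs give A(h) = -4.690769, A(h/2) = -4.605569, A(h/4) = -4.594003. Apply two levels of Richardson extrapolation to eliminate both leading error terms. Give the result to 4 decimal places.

First eliminate the h^3 term (factor 2^3 = 8):
  B₁ = (8·(-4.605569) − (-4.690769))/7 = -4.593398
  B₂ = (8·(-4.594003) − (-4.605569))/7 = -4.592351
Then eliminate the h^5 term (factor 2^5 = 32):
  (32·(-4.592351) − (-4.593398))/31 = -4.592317

-4.5923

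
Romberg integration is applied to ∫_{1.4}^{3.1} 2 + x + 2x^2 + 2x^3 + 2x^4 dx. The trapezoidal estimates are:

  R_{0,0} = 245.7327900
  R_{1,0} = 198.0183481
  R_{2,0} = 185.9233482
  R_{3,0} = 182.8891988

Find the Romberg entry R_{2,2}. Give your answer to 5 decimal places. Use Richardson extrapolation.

Richardson extrapolation on the trapezoidal column (denominator 4−1=3):
R_{1,1} = (4·198.0183481 − 245.7327900) / 3 = 182.1135341
R_{2,1} = 185.9233482 + (185.9233482 − 198.0183481)/3 = 181.8916816
R_{2,2} = (16·181.8916816 − 182.1135341) / 15 = 181.8768914

181.87689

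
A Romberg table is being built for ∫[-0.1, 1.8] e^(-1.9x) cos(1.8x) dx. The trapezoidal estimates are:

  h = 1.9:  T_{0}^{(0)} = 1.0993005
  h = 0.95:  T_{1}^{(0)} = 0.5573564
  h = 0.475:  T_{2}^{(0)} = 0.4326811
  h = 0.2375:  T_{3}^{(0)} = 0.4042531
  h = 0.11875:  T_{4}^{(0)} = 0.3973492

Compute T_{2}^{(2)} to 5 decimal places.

0.39208

Richardson extrapolation on the trapezoidal column (denominator 4−1=3):
T_{1}^{(1)} = (4·0.5573564 − 1.0993005) / 3 = 0.3767084
T_{2}^{(1)} = 0.4326811 + (0.4326811 − 0.5573564)/3 = 0.3911227
T_{2}^{(2)} = 0.3911227 + (0.3911227 − 0.3767084)/15 = 0.3920837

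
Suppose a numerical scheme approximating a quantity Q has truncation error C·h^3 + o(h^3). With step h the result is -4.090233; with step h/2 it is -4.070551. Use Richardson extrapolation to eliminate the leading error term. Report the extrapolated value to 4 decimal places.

-4.0677

The leading error scales as h^3; refining by a factor of 2 reduces it by 2^3 = 8.
Extrapolated value = (8·A(h/2) − A(h)) / (8 − 1)
= (8·(-4.070551) − (-4.090233)) / 7
= -28.474175 / 7 = -4.067739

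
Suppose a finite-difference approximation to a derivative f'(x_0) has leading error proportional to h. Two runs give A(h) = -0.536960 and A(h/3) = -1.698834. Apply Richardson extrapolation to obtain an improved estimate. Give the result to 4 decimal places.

The leading error scales as h; refining by a factor of 3 reduces it by 3^1 = 3.
Extrapolated value = (3·A(h/3) − A(h)) / (3 − 1)
= (3·(-1.698834) − (-0.536960)) / 2
= -4.559542 / 2 = -2.279771

-2.2798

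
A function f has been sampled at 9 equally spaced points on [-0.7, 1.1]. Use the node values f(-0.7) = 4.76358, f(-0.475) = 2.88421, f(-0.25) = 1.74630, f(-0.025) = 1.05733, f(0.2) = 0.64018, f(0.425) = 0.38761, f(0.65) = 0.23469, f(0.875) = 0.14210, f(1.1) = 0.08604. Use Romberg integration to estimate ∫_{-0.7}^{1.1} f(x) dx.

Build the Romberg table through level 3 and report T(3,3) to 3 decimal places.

T(0,0) (trapezoid, 1 panel, h=1.8000): 4.36466
T(1,0) (trapezoid, 2 panels, h=0.9000): 2.75849
T(2,0) (trapezoid, 4 panels, h=0.4500): 2.27069
T(3,0) (trapezoid, 8 panels, h=0.2250): 2.14138
T(1,1) = 2.75849 + (2.75849 − 4.36466)/3 = 2.22310
T(2,1) = 2.27069 + (2.27069 − 2.75849)/3 = 2.10809
T(3,1) = 2.14138 + (2.14138 − 2.27069)/3 = 2.09828
T(2,2) = 2.10809 + (2.10809 − 2.22310)/15 = 2.10042
T(3,2) = 2.09828 + (2.09828 − 2.10809)/15 = 2.09763
T(3,3) = 2.09763 + (2.09763 − 2.10042)/63 = 2.09759

2.098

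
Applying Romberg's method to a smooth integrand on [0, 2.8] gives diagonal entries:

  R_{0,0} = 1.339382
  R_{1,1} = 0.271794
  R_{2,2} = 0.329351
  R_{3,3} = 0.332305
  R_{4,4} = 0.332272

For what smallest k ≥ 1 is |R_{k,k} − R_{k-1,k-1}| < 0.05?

k = 3

|R_{1,1} − R_{0,0}| = 1.067588 ≥ 0.05
|R_{2,2} − R_{1,1}| = 0.057557 ≥ 0.05
|R_{3,3} − R_{2,2}| = 0.002954 < 0.05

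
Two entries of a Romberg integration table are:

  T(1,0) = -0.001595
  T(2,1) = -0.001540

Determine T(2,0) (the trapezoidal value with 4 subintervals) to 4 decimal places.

From T(2,1) = (4·T(2,0) − T(1,0))/3, solve for T(2,0):
4·T(2,0) = 3·(-0.001540) + (-0.001595) = -0.006215
T(2,0) = -0.001554

-0.0016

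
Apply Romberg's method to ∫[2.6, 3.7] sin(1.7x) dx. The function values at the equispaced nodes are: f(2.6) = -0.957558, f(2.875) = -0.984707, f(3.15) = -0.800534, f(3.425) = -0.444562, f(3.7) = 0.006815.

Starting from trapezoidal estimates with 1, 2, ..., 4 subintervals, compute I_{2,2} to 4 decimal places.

-0.7578

I_{0,0} (trapezoid, 1 panel, h=1.1000): -0.522909
I_{1,0} (trapezoid, 2 panels, h=0.5500): -0.701748
I_{2,0} (trapezoid, 4 panels, h=0.2750): -0.743923
I_{1,1} = -0.701748 + (-0.701748 − (-0.522909))/3 = -0.761361
I_{2,1} = -0.743923 + (-0.743923 − (-0.701748))/3 = -0.757981
I_{2,2} = -0.757981 + (-0.757981 − (-0.761361))/15 = -0.757756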